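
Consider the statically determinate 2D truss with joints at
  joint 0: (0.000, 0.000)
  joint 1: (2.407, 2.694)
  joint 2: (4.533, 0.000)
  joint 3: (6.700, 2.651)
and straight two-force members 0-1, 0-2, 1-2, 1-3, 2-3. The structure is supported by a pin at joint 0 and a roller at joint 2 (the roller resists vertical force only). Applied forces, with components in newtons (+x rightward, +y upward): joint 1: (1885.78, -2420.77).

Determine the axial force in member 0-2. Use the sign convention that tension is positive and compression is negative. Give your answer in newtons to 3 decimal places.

N=4 nodes, M=5 members, R=3 reactions → 2N=8, M+R=8
member 0 (0-1): L=3.6127, (cx,cy)=(0.6663,0.7457)
member 1 (0-2): L=4.5330, (cx,cy)=(1.0000,0.0000)
member 2 (1-2): L=3.4318, (cx,cy)=(0.6195,-0.7850)
member 3 (1-3): L=4.2932, (cx,cy)=(0.9999,-0.0100)
member 4 (2-3): L=3.4240, (cx,cy)=(0.6329,0.7742)
solve A·x = −loads:
  F[0-1] = -19.6034 N (compression)
  F[0-2] = +1898.8412 N (tension)
  F[1-2] = -3065.1530 N (compression)
  F[1-3] = -0.0000 N (compression)
  F[2-3] = +0.0000 N (tension)
  Rx@0 = -1885.7800 N
  Ry@0 = +14.6185 N
  Ry@2 = +2406.1515 N

1898.841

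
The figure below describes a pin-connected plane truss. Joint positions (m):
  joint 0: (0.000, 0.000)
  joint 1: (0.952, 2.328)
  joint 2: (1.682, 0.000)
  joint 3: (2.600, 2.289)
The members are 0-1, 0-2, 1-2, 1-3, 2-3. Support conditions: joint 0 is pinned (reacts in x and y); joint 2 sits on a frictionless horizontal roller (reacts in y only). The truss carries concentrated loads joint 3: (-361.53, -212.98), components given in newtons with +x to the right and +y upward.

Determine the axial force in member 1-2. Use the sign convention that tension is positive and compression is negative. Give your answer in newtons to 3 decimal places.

N=4 nodes, M=5 members, R=3 reactions → 2N=8, M+R=8
member 0 (0-1): L=2.5151, (cx,cy)=(0.3785,0.9256)
member 1 (0-2): L=1.6820, (cx,cy)=(1.0000,0.0000)
member 2 (1-2): L=2.4398, (cx,cy)=(0.2992,-0.9542)
member 3 (1-3): L=1.6485, (cx,cy)=(0.9997,-0.0237)
member 4 (2-3): L=2.4662, (cx,cy)=(0.3722,0.9281)
solve A·x = −loads:
  F[0-1] = -405.9636 N (compression)
  F[0-2] = -207.8691 N (compression)
  F[1-2] = +400.5834 N (tension)
  F[1-3] = -273.5954 N (compression)
  F[2-3] = -236.4435 N (compression)
  Rx@0 = +361.5300 N
  Ry@0 = +375.7589 N
  Ry@2 = -162.7789 N

400.583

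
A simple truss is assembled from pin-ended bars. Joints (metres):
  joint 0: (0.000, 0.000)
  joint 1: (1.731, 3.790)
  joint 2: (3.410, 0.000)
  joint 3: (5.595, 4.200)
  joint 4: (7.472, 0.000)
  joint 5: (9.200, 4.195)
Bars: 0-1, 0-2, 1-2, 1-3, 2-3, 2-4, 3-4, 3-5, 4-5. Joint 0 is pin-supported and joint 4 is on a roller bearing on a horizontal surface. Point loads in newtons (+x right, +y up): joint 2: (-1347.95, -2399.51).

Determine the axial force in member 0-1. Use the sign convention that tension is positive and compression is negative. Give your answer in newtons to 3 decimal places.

N=6 nodes, M=9 members, R=3 reactions → 2N=12, M+R=12
member 0 (0-1): L=4.1666, (cx,cy)=(0.4154,0.9096)
member 1 (0-2): L=3.4100, (cx,cy)=(1.0000,0.0000)
member 2 (1-2): L=4.1453, (cx,cy)=(0.4050,-0.9143)
member 3 (1-3): L=3.8857, (cx,cy)=(0.9944,0.1055)
member 4 (2-3): L=4.7344, (cx,cy)=(0.4615,0.8871)
member 5 (2-4): L=4.0620, (cx,cy)=(1.0000,0.0000)
member 6 (3-4): L=4.6003, (cx,cy)=(0.4080,-0.9130)
member 7 (3-5): L=3.6050, (cx,cy)=(1.0000,-0.0014)
member 8 (4-5): L=4.5370, (cx,cy)=(0.3809,0.9246)
solve A·x = −loads:
  F[0-1] = -1434.0591 N (compression)
  F[0-2] = -752.1734 N (compression)
  F[1-2] = +1296.6246 N (tension)
  F[1-3] = -1127.2560 N (compression)
  F[2-3] = +1368.4666 N (tension)
  F[2-4] = +489.3900 N (tension)
  F[3-4] = -1199.4461 N (compression)
  F[3-5] = -0.0000 N (compression)
  F[4-5] = +0.0000 N (tension)
  Rx@0 = +1347.9500 N
  Ry@0 = +1304.4445 N
  Ry@4 = +1095.0655 N

-1434.059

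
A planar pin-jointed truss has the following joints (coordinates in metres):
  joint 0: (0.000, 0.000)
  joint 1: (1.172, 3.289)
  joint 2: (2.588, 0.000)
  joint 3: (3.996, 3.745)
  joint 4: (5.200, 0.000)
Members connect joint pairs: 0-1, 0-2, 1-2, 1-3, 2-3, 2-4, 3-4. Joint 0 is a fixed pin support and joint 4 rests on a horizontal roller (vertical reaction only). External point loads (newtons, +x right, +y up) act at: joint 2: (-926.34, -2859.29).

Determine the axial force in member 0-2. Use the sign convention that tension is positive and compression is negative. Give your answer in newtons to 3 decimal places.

-414.550

N=5 nodes, M=7 members, R=3 reactions → 2N=10, M+R=10
member 0 (0-1): L=3.4916, (cx,cy)=(0.3357,0.9420)
member 1 (0-2): L=2.5880, (cx,cy)=(1.0000,0.0000)
member 2 (1-2): L=3.5809, (cx,cy)=(0.3954,-0.9185)
member 3 (1-3): L=2.8606, (cx,cy)=(0.9872,0.1594)
member 4 (2-3): L=4.0009, (cx,cy)=(0.3519,0.9360)
member 5 (2-4): L=2.6120, (cx,cy)=(1.0000,0.0000)
member 6 (3-4): L=3.9338, (cx,cy)=(0.3061,-0.9520)
solve A·x = −loads:
  F[0-1] = -1524.7046 N (compression)
  F[0-2] = -414.5500 N (compression)
  F[1-2] = +1377.9291 N (tension)
  F[1-3] = -1070.3589 N (compression)
  F[2-3] = +1702.5833 N (tension)
  F[2-4] = +457.5028 N (tension)
  F[3-4] = -1494.7811 N (compression)
  Rx@0 = +926.3400 N
  Ry@0 = +1436.2434 N
  Ry@4 = +1423.0466 N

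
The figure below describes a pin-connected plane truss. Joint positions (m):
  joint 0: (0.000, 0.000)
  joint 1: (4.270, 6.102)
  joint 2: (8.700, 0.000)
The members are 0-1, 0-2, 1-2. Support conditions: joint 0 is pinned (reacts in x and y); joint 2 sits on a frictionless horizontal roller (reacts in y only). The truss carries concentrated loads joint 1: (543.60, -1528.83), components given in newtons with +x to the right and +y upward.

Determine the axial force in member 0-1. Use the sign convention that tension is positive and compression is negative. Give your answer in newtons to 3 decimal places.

N=3 nodes, M=3 members, R=3 reactions → 2N=6, M+R=6
member 0 (0-1): L=7.4476, (cx,cy)=(0.5733,0.8193)
member 1 (0-2): L=8.7000, (cx,cy)=(1.0000,0.0000)
member 2 (1-2): L=7.5405, (cx,cy)=(0.5875,-0.8092)
solve A·x = −loads:
  F[0-1] = -484.7963 N (compression)
  F[0-2] = +821.5513 N (tension)
  F[1-2] = -1398.4009 N (compression)
  Rx@0 = -543.6000 N
  Ry@0 = +397.2034 N
  Ry@2 = +1131.6266 N

-484.796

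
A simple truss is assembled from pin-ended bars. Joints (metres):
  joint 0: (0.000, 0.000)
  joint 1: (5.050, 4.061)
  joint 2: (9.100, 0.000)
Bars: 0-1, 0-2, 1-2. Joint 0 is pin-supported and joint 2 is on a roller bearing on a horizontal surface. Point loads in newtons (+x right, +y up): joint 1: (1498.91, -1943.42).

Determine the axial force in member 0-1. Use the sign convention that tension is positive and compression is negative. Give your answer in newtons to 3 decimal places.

-312.796

N=3 nodes, M=3 members, R=3 reactions → 2N=6, M+R=6
member 0 (0-1): L=6.4803, (cx,cy)=(0.7793,0.6267)
member 1 (0-2): L=9.1000, (cx,cy)=(1.0000,0.0000)
member 2 (1-2): L=5.7353, (cx,cy)=(0.7061,-0.7081)
solve A·x = −loads:
  F[0-1] = -312.7959 N (compression)
  F[0-2] = +1742.6673 N (tension)
  F[1-2] = -2467.8529 N (compression)
  Rx@0 = -1498.9100 N
  Ry@0 = +196.0195 N
  Ry@2 = +1747.4005 N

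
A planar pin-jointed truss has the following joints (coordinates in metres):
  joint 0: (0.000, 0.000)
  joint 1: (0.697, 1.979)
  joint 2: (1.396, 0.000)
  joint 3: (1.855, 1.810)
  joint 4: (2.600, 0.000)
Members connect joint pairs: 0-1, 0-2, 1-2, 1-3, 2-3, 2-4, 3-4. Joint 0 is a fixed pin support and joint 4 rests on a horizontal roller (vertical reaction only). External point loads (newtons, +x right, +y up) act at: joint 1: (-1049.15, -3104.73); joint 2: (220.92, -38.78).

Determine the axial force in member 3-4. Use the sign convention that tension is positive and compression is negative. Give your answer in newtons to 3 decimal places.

N=5 nodes, M=7 members, R=3 reactions → 2N=10, M+R=10
member 0 (0-1): L=2.0982, (cx,cy)=(0.3322,0.9432)
member 1 (0-2): L=1.3960, (cx,cy)=(1.0000,0.0000)
member 2 (1-2): L=2.0988, (cx,cy)=(0.3330,-0.9429)
member 3 (1-3): L=1.1703, (cx,cy)=(0.9895,-0.1444)
member 4 (2-3): L=1.8673, (cx,cy)=(0.2458,0.9693)
member 5 (2-4): L=1.2040, (cx,cy)=(1.0000,0.0000)
member 6 (3-4): L=1.9573, (cx,cy)=(0.3806,-0.9247)
solve A·x = −loads:
  F[0-1] = -3274.9291 N (compression)
  F[0-2] = +259.6909 N (tension)
  F[1-2] = -11.3222 N (compression)
  F[1-3] = -35.3709 N (compression)
  F[2-3] = +51.0213 N (tension)
  F[2-4] = +22.4586 N (tension)
  F[3-4] = -59.0050 N (compression)
  Rx@0 = +828.2300 N
  Ry@0 = +3088.9462 N
  Ry@4 = +54.5638 N

-59.005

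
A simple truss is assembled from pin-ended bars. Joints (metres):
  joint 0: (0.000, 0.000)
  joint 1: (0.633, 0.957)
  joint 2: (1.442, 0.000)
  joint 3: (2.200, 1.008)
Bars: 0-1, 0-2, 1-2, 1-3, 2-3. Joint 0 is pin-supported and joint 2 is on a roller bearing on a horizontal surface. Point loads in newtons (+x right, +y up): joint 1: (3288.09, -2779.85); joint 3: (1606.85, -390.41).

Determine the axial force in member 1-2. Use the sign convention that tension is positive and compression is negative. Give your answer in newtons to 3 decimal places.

-6111.800

N=4 nodes, M=5 members, R=3 reactions → 2N=8, M+R=8
member 0 (0-1): L=1.1474, (cx,cy)=(0.5517,0.8341)
member 1 (0-2): L=1.4420, (cx,cy)=(1.0000,0.0000)
member 2 (1-2): L=1.2531, (cx,cy)=(0.6456,-0.7637)
member 3 (1-3): L=1.5678, (cx,cy)=(0.9995,0.0325)
member 4 (2-3): L=1.2612, (cx,cy)=(0.6010,0.7992)
solve A·x = −loads:
  F[0-1] = +2339.2520 N (tension)
  F[0-2] = +3604.4221 N (tension)
  F[1-2] = -6111.7997 N (compression)
  F[1-3] = +1949.1422 N (tension)
  F[2-3] = -567.8079 N (compression)
  Rx@0 = -4894.9400 N
  Ry@0 = -1951.0673 N
  Ry@2 = +5121.3273 N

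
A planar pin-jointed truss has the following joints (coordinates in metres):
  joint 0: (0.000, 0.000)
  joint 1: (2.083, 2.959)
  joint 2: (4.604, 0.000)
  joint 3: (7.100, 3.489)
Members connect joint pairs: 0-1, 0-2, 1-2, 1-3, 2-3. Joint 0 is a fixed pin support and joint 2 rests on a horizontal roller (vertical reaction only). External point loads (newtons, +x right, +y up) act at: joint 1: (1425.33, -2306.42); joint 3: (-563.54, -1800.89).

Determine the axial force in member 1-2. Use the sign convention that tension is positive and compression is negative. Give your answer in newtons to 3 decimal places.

N=4 nodes, M=5 members, R=3 reactions → 2N=8, M+R=8
member 0 (0-1): L=3.6186, (cx,cy)=(0.5756,0.8177)
member 1 (0-2): L=4.6040, (cx,cy)=(1.0000,0.0000)
member 2 (1-2): L=3.8873, (cx,cy)=(0.6485,-0.7612)
member 3 (1-3): L=5.0449, (cx,cy)=(0.9945,0.1051)
member 4 (2-3): L=4.2899, (cx,cy)=(0.5818,0.8133)
solve A·x = −loads:
  F[0-1] = +247.5331 N (tension)
  F[0-2] = +719.3025 N (tension)
  F[1-2] = -3187.0916 N (compression)
  F[1-3] = +788.4184 N (tension)
  F[2-3] = -2316.1192 N (compression)
  Rx@0 = -861.7900 N
  Ry@0 = -202.4103 N
  Ry@2 = +4309.7203 N

-3187.092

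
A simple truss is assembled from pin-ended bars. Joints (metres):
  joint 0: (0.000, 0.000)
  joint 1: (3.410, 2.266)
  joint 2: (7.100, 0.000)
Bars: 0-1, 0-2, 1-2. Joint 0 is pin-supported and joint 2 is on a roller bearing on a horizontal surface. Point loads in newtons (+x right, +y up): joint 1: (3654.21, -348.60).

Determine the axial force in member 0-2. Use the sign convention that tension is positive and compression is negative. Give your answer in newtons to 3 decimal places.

2171.800

N=3 nodes, M=3 members, R=3 reactions → 2N=6, M+R=6
member 0 (0-1): L=4.0942, (cx,cy)=(0.8329,0.5535)
member 1 (0-2): L=7.1000, (cx,cy)=(1.0000,0.0000)
member 2 (1-2): L=4.3302, (cx,cy)=(0.8521,-0.5233)
solve A·x = −loads:
  F[0-1] = +1779.8687 N (tension)
  F[0-2] = +2171.8000 N (tension)
  F[1-2] = -2548.6137 N (compression)
  Rx@0 = -3654.2100 N
  Ry@0 = -985.0853 N
  Ry@2 = +1333.6853 N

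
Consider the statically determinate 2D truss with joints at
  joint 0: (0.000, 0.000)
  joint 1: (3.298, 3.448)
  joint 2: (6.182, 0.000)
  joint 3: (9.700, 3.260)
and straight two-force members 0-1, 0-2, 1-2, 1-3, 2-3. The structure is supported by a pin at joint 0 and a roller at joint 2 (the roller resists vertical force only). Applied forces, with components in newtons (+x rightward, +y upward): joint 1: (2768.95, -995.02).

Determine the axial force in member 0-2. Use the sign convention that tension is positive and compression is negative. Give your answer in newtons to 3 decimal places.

N=4 nodes, M=5 members, R=3 reactions → 2N=8, M+R=8
member 0 (0-1): L=4.7713, (cx,cy)=(0.6912,0.7227)
member 1 (0-2): L=6.1820, (cx,cy)=(1.0000,0.0000)
member 2 (1-2): L=4.4951, (cx,cy)=(0.6416,-0.7671)
member 3 (1-3): L=6.4048, (cx,cy)=(0.9996,-0.0294)
member 4 (2-3): L=4.7962, (cx,cy)=(0.7335,0.6797)
solve A·x = −loads:
  F[0-1] = +1494.7530 N (tension)
  F[0-2] = +1735.7571 N (tension)
  F[1-2] = -2705.4255 N (compression)
  F[1-3] = -0.0000 N (compression)
  F[2-3] = +0.0000 N (tension)
  Rx@0 = -2768.9500 N
  Ry@0 = -1080.1847 N
  Ry@2 = +2075.2047 N

1735.757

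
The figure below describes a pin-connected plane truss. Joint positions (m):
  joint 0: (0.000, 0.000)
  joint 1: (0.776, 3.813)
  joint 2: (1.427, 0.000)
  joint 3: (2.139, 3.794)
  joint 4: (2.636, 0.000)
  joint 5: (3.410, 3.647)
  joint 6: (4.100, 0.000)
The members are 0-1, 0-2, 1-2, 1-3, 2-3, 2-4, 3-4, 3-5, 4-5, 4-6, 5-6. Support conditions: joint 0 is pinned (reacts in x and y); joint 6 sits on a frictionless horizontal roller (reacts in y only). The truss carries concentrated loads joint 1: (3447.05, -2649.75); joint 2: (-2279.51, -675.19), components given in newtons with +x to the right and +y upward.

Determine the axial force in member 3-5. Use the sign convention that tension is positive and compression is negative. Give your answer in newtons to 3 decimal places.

N=7 nodes, M=11 members, R=3 reactions → 2N=14, M+R=14
member 0 (0-1): L=3.8912, (cx,cy)=(0.1994,0.9799)
member 1 (0-2): L=1.4270, (cx,cy)=(1.0000,0.0000)
member 2 (1-2): L=3.8682, (cx,cy)=(0.1683,-0.9857)
member 3 (1-3): L=1.3631, (cx,cy)=(0.9999,-0.0139)
member 4 (2-3): L=3.8602, (cx,cy)=(0.1844,0.9828)
member 5 (2-4): L=1.2090, (cx,cy)=(1.0000,0.0000)
member 6 (3-4): L=3.8264, (cx,cy)=(0.1299,-0.9915)
member 7 (3-5): L=1.2795, (cx,cy)=(0.9934,-0.1149)
member 8 (4-5): L=3.7282, (cx,cy)=(0.2076,0.9782)
member 9 (4-6): L=1.4640, (cx,cy)=(1.0000,0.0000)
member 10 (5-6): L=3.7117, (cx,cy)=(0.1859,-0.9826)
solve A·x = −loads:
  F[0-1] = +629.9838 N (tension)
  F[0-2] = +1041.9047 N (tension)
  F[1-2] = -3275.1786 N (compression)
  F[1-3] = -2770.4828 N (compression)
  F[2-3] = +3971.7976 N (tension)
  F[2-4] = +2037.6357 N (tension)
  F[3-4] = -3795.7783 N (compression)
  F[3-5] = -1554.9114 N (compression)
  F[4-5] = +3847.4494 N (tension)
  F[4-6] = +745.8639 N (tension)
  F[5-6] = -4012.2063 N (compression)
  Rx@0 = -1167.5400 N
  Ry@0 = -617.3292 N
  Ry@6 = +3942.2692 N

-1554.911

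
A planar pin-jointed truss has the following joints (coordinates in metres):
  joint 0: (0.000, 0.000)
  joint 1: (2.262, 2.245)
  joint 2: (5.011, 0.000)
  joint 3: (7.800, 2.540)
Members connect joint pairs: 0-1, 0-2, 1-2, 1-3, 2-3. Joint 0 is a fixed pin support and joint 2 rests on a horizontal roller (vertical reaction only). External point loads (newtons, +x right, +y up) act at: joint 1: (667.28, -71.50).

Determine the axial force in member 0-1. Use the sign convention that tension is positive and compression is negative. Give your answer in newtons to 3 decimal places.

368.702

N=4 nodes, M=5 members, R=3 reactions → 2N=8, M+R=8
member 0 (0-1): L=3.1870, (cx,cy)=(0.7098,0.7044)
member 1 (0-2): L=5.0110, (cx,cy)=(1.0000,0.0000)
member 2 (1-2): L=3.5492, (cx,cy)=(0.7745,-0.6325)
member 3 (1-3): L=5.5459, (cx,cy)=(0.9986,0.0532)
member 4 (2-3): L=3.7723, (cx,cy)=(0.7393,0.6733)
solve A·x = −loads:
  F[0-1] = +368.7022 N (tension)
  F[0-2] = +405.5866 N (tension)
  F[1-2] = -523.6522 N (compression)
  F[1-3] = -0.0000 N (compression)
  F[2-3] = +0.0000 N (tension)
  Rx@0 = -667.2800 N
  Ry@0 = -259.7266 N
  Ry@2 = +331.2266 N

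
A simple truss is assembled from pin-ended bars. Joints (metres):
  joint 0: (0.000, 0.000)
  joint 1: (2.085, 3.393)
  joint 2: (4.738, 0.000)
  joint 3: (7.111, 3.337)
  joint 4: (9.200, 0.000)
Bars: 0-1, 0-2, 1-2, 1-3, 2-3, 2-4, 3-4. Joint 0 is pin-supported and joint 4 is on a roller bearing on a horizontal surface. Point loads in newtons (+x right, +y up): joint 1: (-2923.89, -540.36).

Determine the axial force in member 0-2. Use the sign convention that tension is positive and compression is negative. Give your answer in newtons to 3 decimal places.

-2004.449

N=5 nodes, M=7 members, R=3 reactions → 2N=10, M+R=10
member 0 (0-1): L=3.9824, (cx,cy)=(0.5236,0.8520)
member 1 (0-2): L=4.7380, (cx,cy)=(1.0000,0.0000)
member 2 (1-2): L=4.3071, (cx,cy)=(0.6160,-0.7878)
member 3 (1-3): L=5.0263, (cx,cy)=(0.9999,-0.0111)
member 4 (2-3): L=4.0947, (cx,cy)=(0.5795,0.8150)
member 5 (2-4): L=4.4620, (cx,cy)=(1.0000,0.0000)
member 6 (3-4): L=3.9369, (cx,cy)=(0.5306,-0.8476)
solve A·x = −loads:
  F[0-1] = -1756.1634 N (compression)
  F[0-2] = -2004.4490 N (compression)
  F[1-2] = +1195.4593 N (tension)
  F[1-3] = +1268.1680 N (tension)
  F[2-3] = -1155.5911 N (compression)
  F[2-4] = -598.3926 N (compression)
  F[3-4] = +1127.7335 N (tension)
  Rx@0 = +2923.8900 N
  Ry@0 = +1496.2413 N
  Ry@4 = -955.8813 N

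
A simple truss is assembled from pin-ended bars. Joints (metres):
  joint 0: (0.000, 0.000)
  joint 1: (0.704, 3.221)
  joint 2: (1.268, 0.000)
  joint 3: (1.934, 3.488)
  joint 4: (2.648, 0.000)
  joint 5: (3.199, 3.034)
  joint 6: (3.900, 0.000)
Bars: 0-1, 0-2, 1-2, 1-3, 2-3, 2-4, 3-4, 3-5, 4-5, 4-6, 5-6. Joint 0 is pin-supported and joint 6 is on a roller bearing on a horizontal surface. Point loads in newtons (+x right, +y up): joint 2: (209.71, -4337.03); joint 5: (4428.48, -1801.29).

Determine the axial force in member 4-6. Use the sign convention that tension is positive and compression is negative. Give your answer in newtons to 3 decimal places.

N=7 nodes, M=11 members, R=3 reactions → 2N=14, M+R=14
member 0 (0-1): L=3.2970, (cx,cy)=(0.2135,0.9769)
member 1 (0-2): L=1.2680, (cx,cy)=(1.0000,0.0000)
member 2 (1-2): L=3.2700, (cx,cy)=(0.1725,-0.9850)
member 3 (1-3): L=1.2586, (cx,cy)=(0.9772,0.2121)
member 4 (2-3): L=3.5510, (cx,cy)=(0.1876,0.9823)
member 5 (2-4): L=1.3800, (cx,cy)=(1.0000,0.0000)
member 6 (3-4): L=3.5603, (cx,cy)=(0.2005,-0.9797)
member 7 (3-5): L=1.3440, (cx,cy)=(0.9412,-0.3378)
member 8 (4-5): L=3.0836, (cx,cy)=(0.1787,0.9839)
member 9 (4-6): L=1.2520, (cx,cy)=(1.0000,0.0000)
member 10 (5-6): L=3.1139, (cx,cy)=(0.2251,-0.9743)
solve A·x = −loads:
  F[0-1] = +199.0104 N (tension)
  F[0-2] = +4595.6963 N (tension)
  F[1-2] = -181.1295 N (compression)
  F[1-3] = +75.4516 N (tension)
  F[2-3] = +4597.0207 N (tension)
  F[2-4] = +3492.5649 N (tension)
  F[3-4] = -5362.2170 N (compression)
  F[3-5] = +2136.8797 N (tension)
  F[4-5] = +5339.2108 N (tension)
  F[4-6] = +1463.1679 N (tension)
  F[5-6] = -6499.5743 N (compression)
  Rx@0 = -4638.1900 N
  Ry@0 = -194.4208 N
  Ry@6 = +6332.7408 N

1463.168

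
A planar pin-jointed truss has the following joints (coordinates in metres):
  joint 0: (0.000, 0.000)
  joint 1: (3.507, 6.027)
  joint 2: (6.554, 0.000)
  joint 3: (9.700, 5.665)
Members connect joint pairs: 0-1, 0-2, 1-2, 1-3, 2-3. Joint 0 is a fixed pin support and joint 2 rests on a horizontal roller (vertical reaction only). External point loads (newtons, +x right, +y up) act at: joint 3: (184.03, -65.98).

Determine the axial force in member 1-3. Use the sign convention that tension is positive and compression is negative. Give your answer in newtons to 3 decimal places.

N=4 nodes, M=5 members, R=3 reactions → 2N=8, M+R=8
member 0 (0-1): L=6.9731, (cx,cy)=(0.5029,0.8643)
member 1 (0-2): L=6.5540, (cx,cy)=(1.0000,0.0000)
member 2 (1-2): L=6.7534, (cx,cy)=(0.4512,-0.8924)
member 3 (1-3): L=6.2036, (cx,cy)=(0.9983,-0.0584)
member 4 (2-3): L=6.4799, (cx,cy)=(0.4855,0.8742)
solve A·x = −loads:
  F[0-1] = +220.6798 N (tension)
  F[0-2] = +73.0425 N (tension)
  F[1-2] = -227.7281 N (compression)
  F[1-3] = +214.0981 N (tension)
  F[2-3] = -61.1809 N (compression)
  Rx@0 = -184.0300 N
  Ry@0 = -190.7389 N
  Ry@2 = +256.7189 N

214.098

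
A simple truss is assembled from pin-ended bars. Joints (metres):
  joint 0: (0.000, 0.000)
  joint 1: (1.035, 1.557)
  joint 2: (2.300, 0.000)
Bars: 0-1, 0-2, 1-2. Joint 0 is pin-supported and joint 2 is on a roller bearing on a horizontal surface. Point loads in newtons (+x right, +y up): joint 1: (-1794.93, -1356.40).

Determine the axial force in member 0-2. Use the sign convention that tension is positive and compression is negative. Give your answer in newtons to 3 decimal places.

N=3 nodes, M=3 members, R=3 reactions → 2N=6, M+R=6
member 0 (0-1): L=1.8696, (cx,cy)=(0.5536,0.8328)
member 1 (0-2): L=2.3000, (cx,cy)=(1.0000,0.0000)
member 2 (1-2): L=2.0061, (cx,cy)=(0.6306,-0.7761)
solve A·x = −loads:
  F[0-1] = -2354.8665 N (compression)
  F[0-2] = -491.3023 N (compression)
  F[1-2] = +779.1351 N (tension)
  Rx@0 = +1794.9300 N
  Ry@0 = +1961.1096 N
  Ry@2 = -604.7096 N

-491.302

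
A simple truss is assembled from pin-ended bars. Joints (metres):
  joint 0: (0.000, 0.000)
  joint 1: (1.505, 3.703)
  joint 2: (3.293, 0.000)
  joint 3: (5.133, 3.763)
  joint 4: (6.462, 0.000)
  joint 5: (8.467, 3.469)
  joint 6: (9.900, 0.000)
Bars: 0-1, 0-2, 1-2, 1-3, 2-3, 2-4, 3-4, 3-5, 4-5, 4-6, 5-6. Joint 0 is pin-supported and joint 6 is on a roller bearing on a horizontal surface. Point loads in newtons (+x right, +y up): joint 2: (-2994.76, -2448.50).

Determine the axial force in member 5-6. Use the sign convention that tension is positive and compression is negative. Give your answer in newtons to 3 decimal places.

N=7 nodes, M=11 members, R=3 reactions → 2N=14, M+R=14
member 0 (0-1): L=3.9972, (cx,cy)=(0.3765,0.9264)
member 1 (0-2): L=3.2930, (cx,cy)=(1.0000,0.0000)
member 2 (1-2): L=4.1121, (cx,cy)=(0.4348,-0.9005)
member 3 (1-3): L=3.6285, (cx,cy)=(0.9999,0.0165)
member 4 (2-3): L=4.1888, (cx,cy)=(0.4393,0.8984)
member 5 (2-4): L=3.1690, (cx,cy)=(1.0000,0.0000)
member 6 (3-4): L=3.9908, (cx,cy)=(0.3330,-0.9429)
member 7 (3-5): L=3.3469, (cx,cy)=(0.9961,-0.0878)
member 8 (4-5): L=4.0067, (cx,cy)=(0.5004,0.8658)
member 9 (4-6): L=3.4380, (cx,cy)=(1.0000,0.0000)
member 10 (5-6): L=3.7533, (cx,cy)=(0.3818,-0.9242)
solve A·x = −loads:
  F[0-1] = -1763.8689 N (compression)
  F[0-2] = -2330.6317 N (compression)
  F[1-2] = +1788.1058 N (tension)
  F[1-3] = -1441.8244 N (compression)
  F[2-3] = +933.1245 N (tension)
  F[2-4] = +1031.7336 N (tension)
  F[3-4] = -791.9117 N (compression)
  F[3-5] = -770.9941 N (compression)
  F[4-5] = +862.4604 N (tension)
  F[4-6] = +336.4330 N (tension)
  F[5-6] = -881.1879 N (compression)
  Rx@0 = +2994.7600 N
  Ry@0 = +1634.0646 N
  Ry@6 = +814.4354 N

-881.188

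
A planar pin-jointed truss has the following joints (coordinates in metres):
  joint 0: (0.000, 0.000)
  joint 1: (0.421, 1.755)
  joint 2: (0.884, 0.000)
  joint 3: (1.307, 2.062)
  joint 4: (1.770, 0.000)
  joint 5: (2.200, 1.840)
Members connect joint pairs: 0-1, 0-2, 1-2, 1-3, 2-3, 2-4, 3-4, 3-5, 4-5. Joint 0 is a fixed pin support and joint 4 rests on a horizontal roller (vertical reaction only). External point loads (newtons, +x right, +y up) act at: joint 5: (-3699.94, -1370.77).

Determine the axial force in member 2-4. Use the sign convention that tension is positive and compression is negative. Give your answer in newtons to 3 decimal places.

N=6 nodes, M=9 members, R=3 reactions → 2N=12, M+R=12
member 0 (0-1): L=1.8048, (cx,cy)=(0.2333,0.9724)
member 1 (0-2): L=0.8840, (cx,cy)=(1.0000,0.0000)
member 2 (1-2): L=1.8150, (cx,cy)=(0.2551,-0.9669)
member 3 (1-3): L=0.9377, (cx,cy)=(0.9449,0.3274)
member 4 (2-3): L=2.1049, (cx,cy)=(0.2010,0.9796)
member 5 (2-4): L=0.8860, (cx,cy)=(1.0000,0.0000)
member 6 (3-4): L=2.1133, (cx,cy)=(0.2191,-0.9757)
member 7 (3-5): L=0.9202, (cx,cy)=(0.9705,-0.2413)
member 8 (4-5): L=1.8896, (cx,cy)=(0.2276,0.9738)
solve A·x = −loads:
  F[0-1] = -3612.9252 N (compression)
  F[0-2] = -2857.1596 N (compression)
  F[1-2] = +3052.4115 N (tension)
  F[1-3] = -1715.9976 N (compression)
  F[2-3] = -3012.8917 N (compression)
  F[2-4] = -1473.0621 N (compression)
  F[3-4] = +4414.5380 N (tension)
  F[3-5] = -3291.2533 N (compression)
  F[4-5] = -2223.1358 N (compression)
  Rx@0 = +3699.9400 N
  Ry@0 = +3513.2534 N
  Ry@4 = -2142.4834 N

-1473.062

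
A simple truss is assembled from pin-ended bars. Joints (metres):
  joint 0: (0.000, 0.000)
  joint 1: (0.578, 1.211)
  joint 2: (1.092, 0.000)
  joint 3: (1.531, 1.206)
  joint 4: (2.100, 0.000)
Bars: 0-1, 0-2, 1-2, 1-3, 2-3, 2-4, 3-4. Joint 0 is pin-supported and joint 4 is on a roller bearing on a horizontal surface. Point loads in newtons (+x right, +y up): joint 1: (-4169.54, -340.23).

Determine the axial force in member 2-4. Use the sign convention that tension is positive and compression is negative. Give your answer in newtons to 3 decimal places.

N=5 nodes, M=7 members, R=3 reactions → 2N=10, M+R=10
member 0 (0-1): L=1.3419, (cx,cy)=(0.4307,0.9025)
member 1 (0-2): L=1.0920, (cx,cy)=(1.0000,0.0000)
member 2 (1-2): L=1.3156, (cx,cy)=(0.3907,-0.9205)
member 3 (1-3): L=0.9530, (cx,cy)=(1.0000,-0.0052)
member 4 (2-3): L=1.2834, (cx,cy)=(0.3421,0.9397)
member 5 (2-4): L=1.0080, (cx,cy)=(1.0000,0.0000)
member 6 (3-4): L=1.3335, (cx,cy)=(0.4267,-0.9044)
solve A·x = −loads:
  F[0-1] = -2937.5020 N (compression)
  F[0-2] = -2904.2305 N (compression)
  F[1-2] = +2499.3348 N (tension)
  F[1-3] = +1927.7519 N (tension)
  F[2-3] = -2448.3626 N (compression)
  F[2-4] = -1090.2486 N (compression)
  F[3-4] = +2555.0723 N (tension)
  Rx@0 = +4169.5400 N
  Ry@0 = +2651.0205 N
  Ry@4 = -2310.7905 N

-1090.249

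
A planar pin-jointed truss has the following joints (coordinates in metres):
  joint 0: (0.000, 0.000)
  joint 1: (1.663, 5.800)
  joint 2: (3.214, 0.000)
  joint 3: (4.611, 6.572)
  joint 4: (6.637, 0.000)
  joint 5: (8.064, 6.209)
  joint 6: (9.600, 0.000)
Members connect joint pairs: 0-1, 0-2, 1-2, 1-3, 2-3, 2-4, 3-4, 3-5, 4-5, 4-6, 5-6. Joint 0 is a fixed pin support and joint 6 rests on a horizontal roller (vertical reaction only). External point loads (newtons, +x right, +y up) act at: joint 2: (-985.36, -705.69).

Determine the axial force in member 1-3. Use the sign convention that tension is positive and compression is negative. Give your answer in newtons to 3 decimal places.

N=7 nodes, M=11 members, R=3 reactions → 2N=14, M+R=14
member 0 (0-1): L=6.0337, (cx,cy)=(0.2756,0.9613)
member 1 (0-2): L=3.2140, (cx,cy)=(1.0000,0.0000)
member 2 (1-2): L=6.0038, (cx,cy)=(0.2583,-0.9661)
member 3 (1-3): L=3.0474, (cx,cy)=(0.9674,0.2533)
member 4 (2-3): L=6.7188, (cx,cy)=(0.2079,0.9781)
member 5 (2-4): L=3.4230, (cx,cy)=(1.0000,0.0000)
member 6 (3-4): L=6.8772, (cx,cy)=(0.2946,-0.9556)
member 7 (3-5): L=3.4720, (cx,cy)=(0.9945,-0.1045)
member 8 (4-5): L=6.3709, (cx,cy)=(0.2240,0.9746)
member 9 (4-6): L=2.9630, (cx,cy)=(1.0000,0.0000)
member 10 (5-6): L=6.3962, (cx,cy)=(0.2401,-0.9707)
solve A·x = −loads:
  F[0-1] = -488.3459 N (compression)
  F[0-2] = -850.7628 N (compression)
  F[1-2] = +420.0261 N (tension)
  F[1-3] = -251.3027 N (compression)
  F[2-3] = +306.6229 N (tension)
  F[2-4] = +179.3513 N (tension)
  F[3-4] = -235.1205 N (compression)
  F[3-5] = -110.6922 N (compression)
  F[4-5] = +230.5440 N (tension)
  F[4-6] = +58.4465 N (tension)
  F[5-6] = -243.3811 N (compression)
  Rx@0 = +985.3600 N
  Ry@0 = +469.4309 N
  Ry@6 = +236.2591 N

-251.303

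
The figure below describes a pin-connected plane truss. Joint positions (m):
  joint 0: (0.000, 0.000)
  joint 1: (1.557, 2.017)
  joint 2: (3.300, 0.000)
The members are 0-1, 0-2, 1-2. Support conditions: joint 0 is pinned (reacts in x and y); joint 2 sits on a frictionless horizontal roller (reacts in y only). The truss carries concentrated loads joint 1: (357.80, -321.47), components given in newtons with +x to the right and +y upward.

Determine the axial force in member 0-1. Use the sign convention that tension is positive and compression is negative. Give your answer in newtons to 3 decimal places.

N=3 nodes, M=3 members, R=3 reactions → 2N=6, M+R=6
member 0 (0-1): L=2.5480, (cx,cy)=(0.6111,0.7916)
member 1 (0-2): L=3.3000, (cx,cy)=(1.0000,0.0000)
member 2 (1-2): L=2.6658, (cx,cy)=(0.6538,-0.7566)
solve A·x = −loads:
  F[0-1] = +61.7710 N (tension)
  F[0-2] = +320.0545 N (tension)
  F[1-2] = -489.4963 N (compression)
  Rx@0 = -357.8000 N
  Ry@0 = -48.8971 N
  Ry@2 = +370.3671 N

61.771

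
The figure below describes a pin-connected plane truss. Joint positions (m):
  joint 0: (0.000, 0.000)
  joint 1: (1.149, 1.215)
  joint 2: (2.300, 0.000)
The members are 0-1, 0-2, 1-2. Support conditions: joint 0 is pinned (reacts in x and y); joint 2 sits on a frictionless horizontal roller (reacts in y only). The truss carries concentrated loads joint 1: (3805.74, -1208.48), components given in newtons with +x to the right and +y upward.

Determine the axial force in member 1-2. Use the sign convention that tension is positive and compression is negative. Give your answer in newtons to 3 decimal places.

N=3 nodes, M=3 members, R=3 reactions → 2N=6, M+R=6
member 0 (0-1): L=1.6723, (cx,cy)=(0.6871,0.7266)
member 1 (0-2): L=2.3000, (cx,cy)=(1.0000,0.0000)
member 2 (1-2): L=1.6736, (cx,cy)=(0.6877,-0.7260)
solve A·x = −loads:
  F[0-1] = +1934.6619 N (tension)
  F[0-2] = +2476.4386 N (tension)
  F[1-2] = -3600.8980 N (compression)
  Rx@0 = -3805.7400 N
  Ry@0 = -1405.6581 N
  Ry@2 = +2614.1381 N

-3600.898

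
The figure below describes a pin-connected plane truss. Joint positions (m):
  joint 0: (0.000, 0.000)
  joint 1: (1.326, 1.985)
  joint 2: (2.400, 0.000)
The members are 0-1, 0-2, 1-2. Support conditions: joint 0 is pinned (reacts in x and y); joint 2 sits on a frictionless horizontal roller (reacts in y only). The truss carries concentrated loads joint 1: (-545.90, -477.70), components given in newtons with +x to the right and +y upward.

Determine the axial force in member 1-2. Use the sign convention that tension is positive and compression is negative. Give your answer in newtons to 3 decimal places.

N=3 nodes, M=3 members, R=3 reactions → 2N=6, M+R=6
member 0 (0-1): L=2.3872, (cx,cy)=(0.5555,0.8315)
member 1 (0-2): L=2.4000, (cx,cy)=(1.0000,0.0000)
member 2 (1-2): L=2.2569, (cx,cy)=(0.4759,-0.8795)
solve A·x = −loads:
  F[0-1] = -800.0578 N (compression)
  F[0-2] = -101.4892 N (compression)
  F[1-2] = +213.2713 N (tension)
  Rx@0 = +545.9000 N
  Ry@0 = +665.2755 N
  Ry@2 = -187.5755 N

213.271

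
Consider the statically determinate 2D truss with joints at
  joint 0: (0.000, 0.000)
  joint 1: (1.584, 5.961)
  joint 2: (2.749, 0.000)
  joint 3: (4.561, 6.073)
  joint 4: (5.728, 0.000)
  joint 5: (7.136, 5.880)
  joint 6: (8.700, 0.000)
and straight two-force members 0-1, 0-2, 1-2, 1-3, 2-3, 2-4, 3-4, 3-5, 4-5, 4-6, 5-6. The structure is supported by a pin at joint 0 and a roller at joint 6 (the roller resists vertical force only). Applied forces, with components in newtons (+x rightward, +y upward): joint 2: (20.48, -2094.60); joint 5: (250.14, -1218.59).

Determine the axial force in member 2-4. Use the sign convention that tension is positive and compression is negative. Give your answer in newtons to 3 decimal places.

738.771

N=7 nodes, M=11 members, R=3 reactions → 2N=14, M+R=14
member 0 (0-1): L=6.1679, (cx,cy)=(0.2568,0.9665)
member 1 (0-2): L=2.7490, (cx,cy)=(1.0000,0.0000)
member 2 (1-2): L=6.0738, (cx,cy)=(0.1918,-0.9814)
member 3 (1-3): L=2.9791, (cx,cy)=(0.9993,0.0376)
member 4 (2-3): L=6.3376, (cx,cy)=(0.2859,0.9583)
member 5 (2-4): L=2.9790, (cx,cy)=(1.0000,0.0000)
member 6 (3-4): L=6.1841, (cx,cy)=(0.1887,-0.9820)
member 7 (3-5): L=2.5822, (cx,cy)=(0.9972,-0.0747)
member 8 (4-5): L=6.0462, (cx,cy)=(0.2329,0.9725)
member 9 (4-6): L=2.9720, (cx,cy)=(1.0000,0.0000)
member 10 (5-6): L=6.0844, (cx,cy)=(0.2570,-0.9664)
solve A·x = −loads:
  F[0-1] = -1534.2172 N (compression)
  F[0-2] = +664.6298 N (tension)
  F[1-2] = +1484.7916 N (tension)
  F[1-3] = -679.2853 N (compression)
  F[2-3] = +665.1437 N (tension)
  F[2-4] = +738.7709 N (tension)
  F[3-4] = -594.2995 N (compression)
  F[3-5] = -377.5369 N (compression)
  F[4-5] = +600.1207 N (tension)
  F[4-6] = +486.8693 N (tension)
  F[5-6] = -1894.0734 N (compression)
  Rx@0 = -270.6200 N
  Ry@0 = +1482.7605 N
  Ry@6 = +1830.4295 N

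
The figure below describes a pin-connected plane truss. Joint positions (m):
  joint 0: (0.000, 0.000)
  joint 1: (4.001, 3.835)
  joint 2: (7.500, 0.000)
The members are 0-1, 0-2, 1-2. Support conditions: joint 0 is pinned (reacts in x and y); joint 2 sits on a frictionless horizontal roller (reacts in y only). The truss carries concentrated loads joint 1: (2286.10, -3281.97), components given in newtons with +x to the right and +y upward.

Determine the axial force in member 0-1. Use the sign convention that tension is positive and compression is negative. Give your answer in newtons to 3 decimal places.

-523.416

N=3 nodes, M=3 members, R=3 reactions → 2N=6, M+R=6
member 0 (0-1): L=5.5421, (cx,cy)=(0.7219,0.6920)
member 1 (0-2): L=7.5000, (cx,cy)=(1.0000,0.0000)
member 2 (1-2): L=5.1914, (cx,cy)=(0.6740,-0.7387)
solve A·x = −loads:
  F[0-1] = -523.4161 N (compression)
  F[0-2] = +2663.9668 N (tension)
  F[1-2] = -3952.4472 N (compression)
  Rx@0 = -2286.1000 N
  Ry@0 = +362.1893 N
  Ry@2 = +2919.7807 N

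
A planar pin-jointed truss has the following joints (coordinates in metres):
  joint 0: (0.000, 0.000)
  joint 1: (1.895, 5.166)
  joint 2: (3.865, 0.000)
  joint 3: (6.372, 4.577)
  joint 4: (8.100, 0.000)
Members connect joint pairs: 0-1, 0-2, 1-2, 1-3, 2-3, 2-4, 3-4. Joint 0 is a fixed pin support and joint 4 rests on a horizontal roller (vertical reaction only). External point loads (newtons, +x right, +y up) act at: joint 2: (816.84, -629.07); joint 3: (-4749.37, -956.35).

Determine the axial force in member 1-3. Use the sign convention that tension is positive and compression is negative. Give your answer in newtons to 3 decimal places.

N=5 nodes, M=7 members, R=3 reactions → 2N=10, M+R=10
member 0 (0-1): L=5.5026, (cx,cy)=(0.3444,0.9388)
member 1 (0-2): L=3.8650, (cx,cy)=(1.0000,0.0000)
member 2 (1-2): L=5.5289, (cx,cy)=(0.3563,-0.9344)
member 3 (1-3): L=4.5156, (cx,cy)=(0.9915,-0.1304)
member 4 (2-3): L=5.2186, (cx,cy)=(0.4804,0.8771)
member 5 (2-4): L=4.2350, (cx,cy)=(1.0000,0.0000)
member 6 (3-4): L=4.8923, (cx,cy)=(0.3532,-0.9355)
solve A·x = −loads:
  F[0-1] = -3426.1938 N (compression)
  F[0-2] = -2752.6078 N (compression)
  F[1-2] = +3799.3004 N (tension)
  F[1-3] = -2555.4882 N (compression)
  F[2-3] = -3330.3294 N (compression)
  F[2-4] = -615.8397 N (compression)
  F[3-4] = +1743.5720 N (tension)
  Rx@0 = +3932.5300 N
  Ry@0 = +3216.6112 N
  Ry@4 = -1631.1912 N

-2555.488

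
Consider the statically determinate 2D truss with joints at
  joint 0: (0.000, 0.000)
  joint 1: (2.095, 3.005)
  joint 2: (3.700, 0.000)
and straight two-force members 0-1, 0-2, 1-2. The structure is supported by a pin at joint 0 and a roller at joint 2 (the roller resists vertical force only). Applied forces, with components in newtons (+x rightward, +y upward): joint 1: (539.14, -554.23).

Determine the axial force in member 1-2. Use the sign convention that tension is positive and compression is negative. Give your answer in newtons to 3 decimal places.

N=3 nodes, M=3 members, R=3 reactions → 2N=6, M+R=6
member 0 (0-1): L=3.6632, (cx,cy)=(0.5719,0.8203)
member 1 (0-2): L=3.7000, (cx,cy)=(1.0000,0.0000)
member 2 (1-2): L=3.4068, (cx,cy)=(0.4711,-0.8821)
solve A·x = −loads:
  F[0-1] = +240.7024 N (tension)
  F[0-2] = +401.4813 N (tension)
  F[1-2] = -852.1824 N (compression)
  Rx@0 = -539.1400 N
  Ry@0 = -197.4531 N
  Ry@2 = +751.6831 N

-852.182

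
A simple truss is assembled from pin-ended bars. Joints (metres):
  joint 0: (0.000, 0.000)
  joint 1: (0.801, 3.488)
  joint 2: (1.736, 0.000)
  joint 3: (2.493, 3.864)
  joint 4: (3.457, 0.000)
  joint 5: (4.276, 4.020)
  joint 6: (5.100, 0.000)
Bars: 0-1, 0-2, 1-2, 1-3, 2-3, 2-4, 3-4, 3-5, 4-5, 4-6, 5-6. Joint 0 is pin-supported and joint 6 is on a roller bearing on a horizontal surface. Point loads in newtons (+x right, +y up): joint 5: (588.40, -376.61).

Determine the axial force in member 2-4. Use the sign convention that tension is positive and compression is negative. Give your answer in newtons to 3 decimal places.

N=7 nodes, M=11 members, R=3 reactions → 2N=14, M+R=14
member 0 (0-1): L=3.5788, (cx,cy)=(0.2238,0.9746)
member 1 (0-2): L=1.7360, (cx,cy)=(1.0000,0.0000)
member 2 (1-2): L=3.6111, (cx,cy)=(0.2589,-0.9659)
member 3 (1-3): L=1.7333, (cx,cy)=(0.9762,0.2169)
member 4 (2-3): L=3.9375, (cx,cy)=(0.1923,0.9813)
member 5 (2-4): L=1.7210, (cx,cy)=(1.0000,0.0000)
member 6 (3-4): L=3.9824, (cx,cy)=(0.2421,-0.9703)
member 7 (3-5): L=1.7898, (cx,cy)=(0.9962,0.0872)
member 8 (4-5): L=4.1026, (cx,cy)=(0.1996,0.9799)
member 9 (4-6): L=1.6430, (cx,cy)=(1.0000,0.0000)
member 10 (5-6): L=4.1036, (cx,cy)=(0.2008,-0.9796)
solve A·x = −loads:
  F[0-1] = +413.4379 N (tension)
  F[0-2] = +495.8649 N (tension)
  F[1-2] = -373.6294 N (compression)
  F[1-3] = +193.8926 N (tension)
  F[2-3] = +367.7485 N (tension)
  F[2-4] = +328.4226 N (tension)
  F[3-4] = -383.4860 N (compression)
  F[3-5] = +354.1529 N (tension)
  F[4-5] = +379.7247 N (tension)
  F[4-6] = +159.7903 N (tension)
  F[5-6] = -795.7673 N (compression)
  Rx@0 = -588.4000 N
  Ry@0 = -402.9493 N
  Ry@6 = +779.5593 N

328.423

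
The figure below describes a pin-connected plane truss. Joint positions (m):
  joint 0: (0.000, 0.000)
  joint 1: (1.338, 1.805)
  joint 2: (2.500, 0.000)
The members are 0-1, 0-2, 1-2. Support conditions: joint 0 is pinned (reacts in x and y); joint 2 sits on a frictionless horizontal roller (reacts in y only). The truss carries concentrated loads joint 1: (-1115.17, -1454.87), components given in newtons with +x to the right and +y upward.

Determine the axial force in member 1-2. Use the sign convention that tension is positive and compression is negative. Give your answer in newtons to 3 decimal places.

N=3 nodes, M=3 members, R=3 reactions → 2N=6, M+R=6
member 0 (0-1): L=2.2468, (cx,cy)=(0.5955,0.8034)
member 1 (0-2): L=2.5000, (cx,cy)=(1.0000,0.0000)
member 2 (1-2): L=2.1467, (cx,cy)=(0.5413,-0.8408)
solve A·x = −loads:
  F[0-1] = -1843.9937 N (compression)
  F[0-2] = -17.0639 N (compression)
  F[1-2] = +31.5240 N (tension)
  Rx@0 = +1115.1700 N
  Ry@0 = +1481.3763 N
  Ry@2 = -26.5063 N

31.524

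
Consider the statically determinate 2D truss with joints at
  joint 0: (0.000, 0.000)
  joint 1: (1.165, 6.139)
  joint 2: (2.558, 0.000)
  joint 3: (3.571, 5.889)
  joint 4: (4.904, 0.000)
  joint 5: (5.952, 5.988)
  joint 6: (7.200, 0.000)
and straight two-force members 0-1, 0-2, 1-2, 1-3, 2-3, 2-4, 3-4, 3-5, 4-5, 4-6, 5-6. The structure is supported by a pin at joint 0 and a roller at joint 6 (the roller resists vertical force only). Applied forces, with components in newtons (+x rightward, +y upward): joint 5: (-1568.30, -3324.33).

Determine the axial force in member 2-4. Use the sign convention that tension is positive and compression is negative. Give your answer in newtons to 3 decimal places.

N=7 nodes, M=11 members, R=3 reactions → 2N=14, M+R=14
member 0 (0-1): L=6.2486, (cx,cy)=(0.1864,0.9825)
member 1 (0-2): L=2.5580, (cx,cy)=(1.0000,0.0000)
member 2 (1-2): L=6.2951, (cx,cy)=(0.2213,-0.9752)
member 3 (1-3): L=2.4190, (cx,cy)=(0.9946,-0.1034)
member 4 (2-3): L=5.9755, (cx,cy)=(0.1695,0.9855)
member 5 (2-4): L=2.3460, (cx,cy)=(1.0000,0.0000)
member 6 (3-4): L=6.0380, (cx,cy)=(0.2208,-0.9753)
member 7 (3-5): L=2.3831, (cx,cy)=(0.9991,0.0415)
member 8 (4-5): L=6.0790, (cx,cy)=(0.1724,0.9850)
member 9 (4-6): L=2.2960, (cx,cy)=(1.0000,0.0000)
member 10 (5-6): L=6.1167, (cx,cy)=(0.2040,-0.9790)
solve A·x = −loads:
  F[0-1] = -1914.0819 N (compression)
  F[0-2] = -1211.4331 N (compression)
  F[1-2] = +2013.8293 N (tension)
  F[1-3] = -806.8169 N (compression)
  F[2-3] = -1992.7485 N (compression)
  F[2-4] = -427.9813 N (compression)
  F[3-4] = +1861.9566 N (tension)
  F[3-5] = -1552.7218 N (compression)
  F[4-5] = -1843.6181 N (compression)
  F[4-6] = +300.9143 N (tension)
  F[5-6] = -1474.8344 N (compression)
  Rx@0 = +1568.3000 N
  Ry@0 = +1880.5200 N
  Ry@6 = +1443.8100 N

-427.981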